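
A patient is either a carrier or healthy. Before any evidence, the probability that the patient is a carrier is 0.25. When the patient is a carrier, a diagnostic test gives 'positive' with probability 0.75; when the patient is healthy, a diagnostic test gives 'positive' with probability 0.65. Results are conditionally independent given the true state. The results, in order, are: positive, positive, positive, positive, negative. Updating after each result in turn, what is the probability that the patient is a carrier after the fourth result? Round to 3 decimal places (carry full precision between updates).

0.371

After 'positive': P(carrier) = 0.75·0.2500 / (0.75·0.2500 + 0.65·0.7500) ≈ 0.2778
After 'positive': P(carrier) = 0.75·0.2778 / (0.75·0.2778 + 0.65·0.7222) ≈ 0.3074
After 'positive': P(carrier) = 0.75·0.3074 / (0.75·0.3074 + 0.65·0.6926) ≈ 0.3387
After 'positive': P(carrier) = 0.75·0.3387 / (0.75·0.3387 + 0.65·0.6613) ≈ 0.3714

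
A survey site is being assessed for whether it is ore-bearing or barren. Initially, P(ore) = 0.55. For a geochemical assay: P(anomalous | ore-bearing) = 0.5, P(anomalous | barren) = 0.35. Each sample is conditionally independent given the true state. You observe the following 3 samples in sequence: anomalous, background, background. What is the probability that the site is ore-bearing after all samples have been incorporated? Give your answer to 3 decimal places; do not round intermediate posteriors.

After 'anomalous': P(ore) = 0.5·0.5500 / (0.5·0.5500 + 0.35·0.4500) ≈ 0.6358
After 'background': P(ore) = 0.5·0.6358 / (0.5·0.6358 + 0.65·0.3642) ≈ 0.5732
After 'background': P(ore) = 0.5·0.5732 / (0.5·0.5732 + 0.65·0.4268) ≈ 0.5082

0.508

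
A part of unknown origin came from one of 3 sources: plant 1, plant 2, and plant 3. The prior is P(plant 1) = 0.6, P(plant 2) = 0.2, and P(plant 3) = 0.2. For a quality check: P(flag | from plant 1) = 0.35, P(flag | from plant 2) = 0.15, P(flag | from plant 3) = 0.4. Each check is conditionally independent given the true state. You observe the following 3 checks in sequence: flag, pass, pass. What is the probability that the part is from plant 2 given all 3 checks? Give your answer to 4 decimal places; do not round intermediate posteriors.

0.1557

After 'flag': normaliser = 0.35·0.6000 + 0.15·0.2000 + 0.4·0.2000; P(plant 1) ≈ 0.6562, P(plant 2) ≈ 0.0938, P(plant 3) ≈ 0.2500
After 'pass': normaliser = 0.65·0.6562 + 0.85·0.0938 + 0.6·0.2500; P(plant 1) ≈ 0.6500, P(plant 2) ≈ 0.1214, P(plant 3) ≈ 0.2286
After 'pass': normaliser = 0.65·0.6500 + 0.85·0.1214 + 0.6·0.2286; P(plant 1) ≈ 0.6374, P(plant 2) ≈ 0.1557, P(plant 3) ≈ 0.2069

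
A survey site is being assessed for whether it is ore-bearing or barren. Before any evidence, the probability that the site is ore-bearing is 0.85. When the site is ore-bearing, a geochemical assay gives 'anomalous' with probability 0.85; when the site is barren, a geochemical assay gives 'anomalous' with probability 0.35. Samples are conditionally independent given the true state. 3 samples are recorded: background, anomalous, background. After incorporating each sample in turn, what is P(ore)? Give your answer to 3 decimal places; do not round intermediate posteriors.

0.423

Each posterior becomes the prior for the next update.
After 'background': P(ore) = 0.15·0.8500 / (0.15·0.8500 + 0.65·0.1500) ≈ 0.5667
After 'anomalous': P(ore) = 0.85·0.5667 / (0.85·0.5667 + 0.35·0.4333) ≈ 0.7605
After 'background': P(ore) = 0.15·0.7605 / (0.15·0.7605 + 0.65·0.2395) ≈ 0.4229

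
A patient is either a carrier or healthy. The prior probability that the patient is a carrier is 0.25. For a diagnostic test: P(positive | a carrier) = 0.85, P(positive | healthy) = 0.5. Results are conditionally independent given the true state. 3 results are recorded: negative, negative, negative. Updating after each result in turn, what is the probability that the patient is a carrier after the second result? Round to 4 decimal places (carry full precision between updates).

0.0291

After 'negative': P(carrier) = 0.15·0.2500 / (0.15·0.2500 + 0.5·0.7500) ≈ 0.0909
After 'negative': P(carrier) = 0.15·0.0909 / (0.15·0.0909 + 0.5·0.9091) ≈ 0.0291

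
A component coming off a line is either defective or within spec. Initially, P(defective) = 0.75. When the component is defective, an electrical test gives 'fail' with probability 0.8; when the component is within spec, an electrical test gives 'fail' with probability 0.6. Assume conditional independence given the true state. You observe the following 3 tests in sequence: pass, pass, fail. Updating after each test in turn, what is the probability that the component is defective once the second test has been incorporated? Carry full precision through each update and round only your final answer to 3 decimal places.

0.429

Each posterior becomes the prior for the next update.
After 'pass': P(defective) = 0.2·0.7500 / (0.2·0.7500 + 0.4·0.2500) ≈ 0.6000
After 'pass': P(defective) = 0.2·0.6000 / (0.2·0.6000 + 0.4·0.4000) ≈ 0.4286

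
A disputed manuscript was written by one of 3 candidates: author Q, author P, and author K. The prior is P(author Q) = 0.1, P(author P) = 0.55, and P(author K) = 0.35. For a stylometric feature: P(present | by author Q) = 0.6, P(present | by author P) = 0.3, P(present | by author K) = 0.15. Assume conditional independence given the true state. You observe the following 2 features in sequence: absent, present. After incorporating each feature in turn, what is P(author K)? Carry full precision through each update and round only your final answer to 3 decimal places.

0.242

After 'absent': normaliser = 0.4·0.1000 + 0.7·0.5500 + 0.85·0.3500; P(author Q) ≈ 0.0554, P(author P) ≈ 0.5329, P(author K) ≈ 0.4118
After 'present': normaliser = 0.6·0.0554 + 0.3·0.5329 + 0.15·0.4118; P(author Q) ≈ 0.1303, P(author P) ≈ 0.6273, P(author K) ≈ 0.2424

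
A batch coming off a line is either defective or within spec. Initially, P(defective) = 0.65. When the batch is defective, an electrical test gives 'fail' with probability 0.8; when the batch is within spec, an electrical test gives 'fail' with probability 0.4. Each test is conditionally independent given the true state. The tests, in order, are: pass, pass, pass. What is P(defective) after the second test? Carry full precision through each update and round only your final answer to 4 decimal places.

After 'pass': P(defective) = 0.2·0.6500 / (0.2·0.6500 + 0.6·0.3500) ≈ 0.3824
After 'pass': P(defective) = 0.2·0.3824 / (0.2·0.3824 + 0.6·0.6176) ≈ 0.1711

0.1711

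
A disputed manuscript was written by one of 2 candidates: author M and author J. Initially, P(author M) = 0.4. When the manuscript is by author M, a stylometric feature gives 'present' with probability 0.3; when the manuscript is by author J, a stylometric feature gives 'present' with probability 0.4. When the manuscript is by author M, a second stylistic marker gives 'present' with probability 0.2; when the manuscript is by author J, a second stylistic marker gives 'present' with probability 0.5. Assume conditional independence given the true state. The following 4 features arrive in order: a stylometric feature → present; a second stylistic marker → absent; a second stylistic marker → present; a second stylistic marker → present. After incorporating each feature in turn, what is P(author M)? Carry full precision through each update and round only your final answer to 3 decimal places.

After a stylometric feature='present': P(author M) = 0.3·0.4000 / (0.3·0.4000 + 0.4·0.6000) ≈ 0.3333
After a second stylistic marker='absent': P(author M) = 0.8·0.3333 / (0.8·0.3333 + 0.5·0.6667) ≈ 0.4444
After a second stylistic marker='present': P(author M) = 0.2·0.4444 / (0.2·0.4444 + 0.5·0.5556) ≈ 0.2424
After a second stylistic marker='present': P(author M) = 0.2·0.2424 / (0.2·0.2424 + 0.5·0.7576) ≈ 0.1135

0.113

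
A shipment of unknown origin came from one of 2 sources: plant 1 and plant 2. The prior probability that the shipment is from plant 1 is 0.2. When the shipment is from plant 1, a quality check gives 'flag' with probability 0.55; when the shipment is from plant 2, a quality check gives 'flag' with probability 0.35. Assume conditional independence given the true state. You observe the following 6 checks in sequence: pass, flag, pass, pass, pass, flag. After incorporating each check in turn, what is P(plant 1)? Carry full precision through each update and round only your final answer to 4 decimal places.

After 'pass': P(plant 1) = 0.45·0.2000 / (0.45·0.2000 + 0.65·0.8000) ≈ 0.1475
After 'flag': P(plant 1) = 0.55·0.1475 / (0.55·0.1475 + 0.35·0.8525) ≈ 0.2138
After 'pass': P(plant 1) = 0.45·0.2138 / (0.45·0.2138 + 0.65·0.7862) ≈ 0.1585
After 'pass': P(plant 1) = 0.45·0.1585 / (0.45·0.1585 + 0.65·0.8415) ≈ 0.1153
After 'pass': P(plant 1) = 0.45·0.1153 / (0.45·0.1153 + 0.65·0.8847) ≈ 0.0828
After 'flag': P(plant 1) = 0.55·0.0828 / (0.55·0.0828 + 0.35·0.9172) ≈ 0.1242

0.1242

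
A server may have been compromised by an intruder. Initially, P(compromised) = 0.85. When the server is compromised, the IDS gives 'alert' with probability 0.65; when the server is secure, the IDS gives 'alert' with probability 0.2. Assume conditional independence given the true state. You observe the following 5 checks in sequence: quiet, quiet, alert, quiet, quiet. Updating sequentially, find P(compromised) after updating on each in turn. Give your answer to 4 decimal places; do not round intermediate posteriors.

0.4029

Apply Bayes' rule sequentially, carrying P(compromised) forward.
After 'quiet': P(compromised) = 0.35·0.8500 / (0.35·0.8500 + 0.8·0.1500) ≈ 0.7126
After 'quiet': P(compromised) = 0.35·0.7126 / (0.35·0.7126 + 0.8·0.2874) ≈ 0.5203
After 'alert': P(compromised) = 0.65·0.5203 / (0.65·0.5203 + 0.2·0.4797) ≈ 0.7790
After 'quiet': P(compromised) = 0.35·0.7790 / (0.35·0.7790 + 0.8·0.2210) ≈ 0.6066
After 'quiet': P(compromised) = 0.35·0.6066 / (0.35·0.6066 + 0.8·0.3934) ≈ 0.4029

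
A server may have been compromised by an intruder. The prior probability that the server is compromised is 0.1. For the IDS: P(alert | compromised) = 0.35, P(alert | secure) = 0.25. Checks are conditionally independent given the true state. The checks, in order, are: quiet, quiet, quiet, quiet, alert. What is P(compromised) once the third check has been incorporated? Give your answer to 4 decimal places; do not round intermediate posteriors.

After 'quiet': P(compromised) = 0.65·0.1000 / (0.65·0.1000 + 0.75·0.9000) ≈ 0.0878
After 'quiet': P(compromised) = 0.65·0.0878 / (0.65·0.0878 + 0.75·0.9122) ≈ 0.0770
After 'quiet': P(compromised) = 0.65·0.0770 / (0.65·0.0770 + 0.75·0.9230) ≈ 0.0675

0.0675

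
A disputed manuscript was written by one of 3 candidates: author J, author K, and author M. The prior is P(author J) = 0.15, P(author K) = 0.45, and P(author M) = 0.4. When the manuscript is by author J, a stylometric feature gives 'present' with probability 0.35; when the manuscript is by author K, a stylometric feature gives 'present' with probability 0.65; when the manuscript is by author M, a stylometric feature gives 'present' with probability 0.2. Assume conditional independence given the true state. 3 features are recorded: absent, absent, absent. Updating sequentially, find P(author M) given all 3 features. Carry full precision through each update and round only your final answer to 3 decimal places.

After 'absent': normaliser = 0.65·0.1500 + 0.35·0.4500 + 0.8·0.4000; P(author J) ≈ 0.1696, P(author K) ≈ 0.2739, P(author M) ≈ 0.5565
After 'absent': normaliser = 0.65·0.1696 + 0.35·0.2739 + 0.8·0.5565; P(author J) ≈ 0.1692, P(author K) ≈ 0.1472, P(author M) ≈ 0.6836
After 'absent': normaliser = 0.65·0.1692 + 0.35·0.1472 + 0.8·0.6836; P(author J) ≈ 0.1553, P(author K) ≈ 0.0727, P(author M) ≈ 0.7720

0.772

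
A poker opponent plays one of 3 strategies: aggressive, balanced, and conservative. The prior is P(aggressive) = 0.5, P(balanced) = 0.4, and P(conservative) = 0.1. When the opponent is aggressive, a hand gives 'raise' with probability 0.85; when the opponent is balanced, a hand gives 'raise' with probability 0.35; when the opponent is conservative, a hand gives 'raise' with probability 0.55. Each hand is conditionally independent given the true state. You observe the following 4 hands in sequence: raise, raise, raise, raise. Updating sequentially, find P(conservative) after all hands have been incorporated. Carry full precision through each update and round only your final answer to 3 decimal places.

0.033

After 'raise': normaliser = 0.85·0.5000 + 0.35·0.4000 + 0.55·0.1000; P(aggressive) ≈ 0.6855, P(balanced) ≈ 0.2258, P(conservative) ≈ 0.0887
After 'raise': normaliser = 0.85·0.6855 + 0.35·0.2258 + 0.55·0.0887; P(aggressive) ≈ 0.8201, P(balanced) ≈ 0.1112, P(conservative) ≈ 0.0687
After 'raise': normaliser = 0.85·0.8201 + 0.35·0.1112 + 0.55·0.0687; P(aggressive) ≈ 0.9009, P(balanced) ≈ 0.0503, P(conservative) ≈ 0.0488
After 'raise': normaliser = 0.85·0.9009 + 0.35·0.0503 + 0.55·0.0488; P(aggressive) ≈ 0.9451, P(balanced) ≈ 0.0217, P(conservative) ≈ 0.0331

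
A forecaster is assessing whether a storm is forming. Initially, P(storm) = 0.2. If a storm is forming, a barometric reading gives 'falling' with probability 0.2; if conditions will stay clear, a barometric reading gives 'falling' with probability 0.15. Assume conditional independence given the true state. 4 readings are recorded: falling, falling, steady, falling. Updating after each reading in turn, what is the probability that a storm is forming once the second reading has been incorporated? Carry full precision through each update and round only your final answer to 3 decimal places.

0.308

After 'falling': P(storm) = 0.2·0.2000 / (0.2·0.2000 + 0.15·0.8000) ≈ 0.2500
After 'falling': P(storm) = 0.2·0.2500 / (0.2·0.2500 + 0.15·0.7500) ≈ 0.3077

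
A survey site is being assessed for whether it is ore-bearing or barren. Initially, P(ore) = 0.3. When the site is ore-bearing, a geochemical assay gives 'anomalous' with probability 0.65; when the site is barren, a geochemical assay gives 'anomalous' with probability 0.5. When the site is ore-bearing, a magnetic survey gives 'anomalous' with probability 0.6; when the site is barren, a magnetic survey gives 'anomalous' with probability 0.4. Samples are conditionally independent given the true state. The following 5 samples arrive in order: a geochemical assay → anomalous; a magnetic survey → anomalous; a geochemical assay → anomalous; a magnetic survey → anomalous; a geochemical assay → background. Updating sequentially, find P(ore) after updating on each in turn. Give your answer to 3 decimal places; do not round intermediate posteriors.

0.533

Each posterior becomes the prior for the next update.
After a geochemical assay='anomalous': P(ore) = 0.65·0.3000 / (0.65·0.3000 + 0.5·0.7000) ≈ 0.3578
After a magnetic survey='anomalous': P(ore) = 0.6·0.3578 / (0.6·0.3578 + 0.4·0.6422) ≈ 0.4553
After a geochemical assay='anomalous': P(ore) = 0.65·0.4553 / (0.65·0.4553 + 0.5·0.5447) ≈ 0.5207
After a magnetic survey='anomalous': P(ore) = 0.6·0.5207 / (0.6·0.5207 + 0.4·0.4793) ≈ 0.6197
After a geochemical assay='background': P(ore) = 0.35·0.6197 / (0.35·0.6197 + 0.5·0.3803) ≈ 0.5329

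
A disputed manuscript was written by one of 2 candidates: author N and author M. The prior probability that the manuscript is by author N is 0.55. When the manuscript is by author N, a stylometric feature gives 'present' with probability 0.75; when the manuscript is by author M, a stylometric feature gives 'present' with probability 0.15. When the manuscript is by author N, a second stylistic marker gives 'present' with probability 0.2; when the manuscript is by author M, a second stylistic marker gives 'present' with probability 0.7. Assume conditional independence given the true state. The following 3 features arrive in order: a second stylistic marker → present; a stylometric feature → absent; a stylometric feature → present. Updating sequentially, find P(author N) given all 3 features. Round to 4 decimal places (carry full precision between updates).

After a second stylistic marker='present': P(author N) = 0.2·0.5500 / (0.2·0.5500 + 0.7·0.4500) ≈ 0.2588
After a stylometric feature='absent': P(author N) = 0.25·0.2588 / (0.25·0.2588 + 0.85·0.7412) ≈ 0.0931
After a stylometric feature='present': P(author N) = 0.75·0.0931 / (0.75·0.0931 + 0.15·0.9069) ≈ 0.3393

0.3393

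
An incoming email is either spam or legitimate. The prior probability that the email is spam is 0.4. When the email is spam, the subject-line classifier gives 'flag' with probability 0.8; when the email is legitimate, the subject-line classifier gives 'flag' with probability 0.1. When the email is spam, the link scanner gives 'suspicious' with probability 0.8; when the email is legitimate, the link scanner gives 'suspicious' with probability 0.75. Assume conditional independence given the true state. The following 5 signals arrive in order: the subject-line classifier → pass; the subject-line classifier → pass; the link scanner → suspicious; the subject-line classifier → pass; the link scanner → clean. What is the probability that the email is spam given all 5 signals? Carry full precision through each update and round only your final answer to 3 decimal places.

0.006

Each posterior becomes the prior for the next update.
After the subject-line classifier='pass': P(spam) = 0.2·0.4000 / (0.2·0.4000 + 0.9·0.6000) ≈ 0.1290
After the subject-line classifier='pass': P(spam) = 0.2·0.1290 / (0.2·0.1290 + 0.9·0.8710) ≈ 0.0319
After the link scanner='suspicious': P(spam) = 0.8·0.0319 / (0.8·0.0319 + 0.75·0.9681) ≈ 0.0339
After the subject-line classifier='pass': P(spam) = 0.2·0.0339 / (0.2·0.0339 + 0.9·0.9661) ≈ 0.0077
After the link scanner='clean': P(spam) = 0.2·0.0077 / (0.2·0.0077 + 0.25·0.9923) ≈ 0.0062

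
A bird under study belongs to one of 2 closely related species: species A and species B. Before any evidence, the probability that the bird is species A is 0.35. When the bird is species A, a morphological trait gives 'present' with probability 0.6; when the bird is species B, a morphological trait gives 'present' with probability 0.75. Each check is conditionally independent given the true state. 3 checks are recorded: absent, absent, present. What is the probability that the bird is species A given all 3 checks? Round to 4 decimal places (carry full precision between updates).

0.5244

After 'absent': P(species A) = 0.4·0.3500 / (0.4·0.3500 + 0.25·0.6500) ≈ 0.4628
After 'absent': P(species A) = 0.4·0.4628 / (0.4·0.4628 + 0.25·0.5372) ≈ 0.5796
After 'present': P(species A) = 0.6·0.5796 / (0.6·0.5796 + 0.75·0.4204) ≈ 0.5244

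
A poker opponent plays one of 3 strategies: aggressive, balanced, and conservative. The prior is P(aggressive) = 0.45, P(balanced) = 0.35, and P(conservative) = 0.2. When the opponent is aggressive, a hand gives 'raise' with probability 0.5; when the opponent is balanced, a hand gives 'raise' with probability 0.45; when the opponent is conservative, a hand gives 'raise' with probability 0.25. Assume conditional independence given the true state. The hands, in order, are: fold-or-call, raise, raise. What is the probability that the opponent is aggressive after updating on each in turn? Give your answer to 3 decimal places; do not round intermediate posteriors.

After 'fold-or-call': normaliser = 0.5·0.4500 + 0.55·0.3500 + 0.75·0.2000; P(aggressive) ≈ 0.3965, P(balanced) ≈ 0.3392, P(conservative) ≈ 0.2643
After 'raise': normaliser = 0.5·0.3965 + 0.45·0.3392 + 0.25·0.2643; P(aggressive) ≈ 0.4754, P(balanced) ≈ 0.3661, P(conservative) ≈ 0.1585
After 'raise': normaliser = 0.5·0.4754 + 0.45·0.3661 + 0.25·0.1585; P(aggressive) ≈ 0.5377, P(balanced) ≈ 0.3726, P(conservative) ≈ 0.0896

0.538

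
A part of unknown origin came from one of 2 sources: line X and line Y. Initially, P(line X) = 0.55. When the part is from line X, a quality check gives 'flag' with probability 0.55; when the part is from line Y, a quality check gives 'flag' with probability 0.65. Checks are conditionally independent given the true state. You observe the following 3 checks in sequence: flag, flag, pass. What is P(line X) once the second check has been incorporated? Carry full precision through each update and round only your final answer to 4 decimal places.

0.4667

After 'flag': P(line X) = 0.55·0.5500 / (0.55·0.5500 + 0.65·0.4500) ≈ 0.5084
After 'flag': P(line X) = 0.55·0.5084 / (0.55·0.5084 + 0.65·0.4916) ≈ 0.4667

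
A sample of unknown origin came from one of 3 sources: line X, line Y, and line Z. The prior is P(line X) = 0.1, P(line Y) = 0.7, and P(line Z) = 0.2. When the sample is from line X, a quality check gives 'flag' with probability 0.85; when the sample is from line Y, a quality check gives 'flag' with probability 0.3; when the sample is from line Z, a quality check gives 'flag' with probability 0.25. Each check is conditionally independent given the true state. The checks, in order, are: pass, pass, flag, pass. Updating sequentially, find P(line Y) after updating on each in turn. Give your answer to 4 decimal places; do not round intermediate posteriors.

0.7711

After 'pass': normaliser = 0.15·0.1000 + 0.7·0.7000 + 0.75·0.2000; P(line X) ≈ 0.0229, P(line Y) ≈ 0.7481, P(line Z) ≈ 0.2290
After 'pass': normaliser = 0.15·0.0229 + 0.7·0.7481 + 0.75·0.2290; P(line X) ≈ 0.0049, P(line Y) ≈ 0.7493, P(line Z) ≈ 0.2458
After 'flag': normaliser = 0.85·0.0049 + 0.3·0.7493 + 0.25·0.2458; P(line X) ≈ 0.0144, P(line Y) ≈ 0.7740, P(line Z) ≈ 0.2116
After 'pass': normaliser = 0.15·0.0144 + 0.7·0.7740 + 0.75·0.2116; P(line X) ≈ 0.0031, P(line Y) ≈ 0.7711, P(line Z) ≈ 0.2258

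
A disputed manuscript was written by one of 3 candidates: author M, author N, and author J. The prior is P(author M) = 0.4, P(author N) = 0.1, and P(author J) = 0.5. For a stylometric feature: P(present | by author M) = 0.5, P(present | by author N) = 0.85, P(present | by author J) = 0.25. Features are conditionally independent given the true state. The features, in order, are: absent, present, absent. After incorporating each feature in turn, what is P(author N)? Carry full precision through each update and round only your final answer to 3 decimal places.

Each posterior becomes the prior for the next update.
After 'absent': normaliser = 0.5·0.4000 + 0.15·0.1000 + 0.75·0.5000; P(author M) ≈ 0.3390, P(author N) ≈ 0.0254, P(author J) ≈ 0.6356
After 'present': normaliser = 0.5·0.3390 + 0.85·0.0254 + 0.25·0.6356; P(author M) ≈ 0.4843, P(author N) ≈ 0.0617, P(author J) ≈ 0.4540
After 'absent': normaliser = 0.5·0.4843 + 0.15·0.0617 + 0.75·0.4540; P(author M) ≈ 0.4091, P(author N) ≈ 0.0156, P(author J) ≈ 0.5753

0.016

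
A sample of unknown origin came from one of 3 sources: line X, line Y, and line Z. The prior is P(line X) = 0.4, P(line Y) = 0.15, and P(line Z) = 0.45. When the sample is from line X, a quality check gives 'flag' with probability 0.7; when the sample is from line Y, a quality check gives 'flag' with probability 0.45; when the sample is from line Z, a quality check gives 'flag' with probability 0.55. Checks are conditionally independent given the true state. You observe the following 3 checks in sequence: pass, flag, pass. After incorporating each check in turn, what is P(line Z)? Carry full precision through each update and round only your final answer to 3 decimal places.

After 'pass': normaliser = 0.3·0.4000 + 0.55·0.1500 + 0.45·0.4500; P(line X) ≈ 0.2963, P(line Y) ≈ 0.2037, P(line Z) ≈ 0.5000
After 'flag': normaliser = 0.7·0.2963 + 0.45·0.2037 + 0.55·0.5000; P(line X) ≈ 0.3613, P(line Y) ≈ 0.1597, P(line Z) ≈ 0.4790
After 'pass': normaliser = 0.3·0.3613 + 0.55·0.1597 + 0.45·0.4790; P(line X) ≈ 0.2632, P(line Y) ≈ 0.2133, P(line Z) ≈ 0.5235

0.524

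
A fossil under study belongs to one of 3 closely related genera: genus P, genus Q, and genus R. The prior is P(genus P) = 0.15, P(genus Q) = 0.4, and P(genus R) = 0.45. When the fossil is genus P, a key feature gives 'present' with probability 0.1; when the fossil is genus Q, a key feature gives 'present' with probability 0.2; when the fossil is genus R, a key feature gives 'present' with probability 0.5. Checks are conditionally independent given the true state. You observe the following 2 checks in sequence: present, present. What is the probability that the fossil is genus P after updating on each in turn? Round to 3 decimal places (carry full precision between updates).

0.012

After 'present': normaliser = 0.1·0.1500 + 0.2·0.4000 + 0.5·0.4500; P(genus P) ≈ 0.0469, P(genus Q) ≈ 0.2500, P(genus R) ≈ 0.7031
After 'present': normaliser = 0.1·0.0469 + 0.2·0.2500 + 0.5·0.7031; P(genus P) ≈ 0.0115, P(genus Q) ≈ 0.1231, P(genus R) ≈ 0.8654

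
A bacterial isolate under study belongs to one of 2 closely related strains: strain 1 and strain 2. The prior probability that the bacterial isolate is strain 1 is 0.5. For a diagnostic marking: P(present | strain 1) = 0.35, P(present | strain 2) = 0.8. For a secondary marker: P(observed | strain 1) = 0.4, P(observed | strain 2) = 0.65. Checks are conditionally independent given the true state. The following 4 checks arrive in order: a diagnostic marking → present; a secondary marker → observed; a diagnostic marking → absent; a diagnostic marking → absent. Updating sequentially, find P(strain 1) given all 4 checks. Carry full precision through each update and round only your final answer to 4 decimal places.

After a diagnostic marking='present': P(strain 1) = 0.35·0.5000 / (0.35·0.5000 + 0.8·0.5000) ≈ 0.3043
After a secondary marker='observed': P(strain 1) = 0.4·0.3043 / (0.4·0.3043 + 0.65·0.6957) ≈ 0.2121
After a diagnostic marking='absent': P(strain 1) = 0.65·0.2121 / (0.65·0.2121 + 0.2·0.7879) ≈ 0.4667
After a diagnostic marking='absent': P(strain 1) = 0.65·0.4667 / (0.65·0.4667 + 0.2·0.5333) ≈ 0.7398

0.7398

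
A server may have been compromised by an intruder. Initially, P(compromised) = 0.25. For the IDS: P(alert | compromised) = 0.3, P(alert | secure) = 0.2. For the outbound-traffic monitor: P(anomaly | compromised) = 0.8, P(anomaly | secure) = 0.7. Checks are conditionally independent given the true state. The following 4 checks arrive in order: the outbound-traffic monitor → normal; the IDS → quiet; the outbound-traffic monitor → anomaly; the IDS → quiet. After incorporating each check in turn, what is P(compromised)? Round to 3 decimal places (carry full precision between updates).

After the outbound-traffic monitor='normal': P(compromised) = 0.2·0.2500 / (0.2·0.2500 + 0.3·0.7500) ≈ 0.1818
After the IDS='quiet': P(compromised) = 0.7·0.1818 / (0.7·0.1818 + 0.8·0.8182) ≈ 0.1628
After the outbound-traffic monitor='anomaly': P(compromised) = 0.8·0.1628 / (0.8·0.1628 + 0.7·0.8372) ≈ 0.1818
After the IDS='quiet': P(compromised) = 0.7·0.1818 / (0.7·0.1818 + 0.8·0.8182) ≈ 0.1628

0.163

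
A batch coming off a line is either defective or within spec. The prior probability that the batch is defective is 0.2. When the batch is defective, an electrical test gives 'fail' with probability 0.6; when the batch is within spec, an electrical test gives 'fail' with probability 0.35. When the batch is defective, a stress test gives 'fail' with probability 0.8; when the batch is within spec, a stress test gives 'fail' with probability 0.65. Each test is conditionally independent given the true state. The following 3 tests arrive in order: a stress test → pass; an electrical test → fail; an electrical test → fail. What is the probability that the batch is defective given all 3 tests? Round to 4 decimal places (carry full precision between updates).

After a stress test='pass': P(defective) = 0.2·0.2000 / (0.2·0.2000 + 0.35·0.8000) ≈ 0.1250
After an electrical test='fail': P(defective) = 0.6·0.1250 / (0.6·0.1250 + 0.35·0.8750) ≈ 0.1967
After an electrical test='fail': P(defective) = 0.6·0.1967 / (0.6·0.1967 + 0.35·0.8033) ≈ 0.2957

0.2957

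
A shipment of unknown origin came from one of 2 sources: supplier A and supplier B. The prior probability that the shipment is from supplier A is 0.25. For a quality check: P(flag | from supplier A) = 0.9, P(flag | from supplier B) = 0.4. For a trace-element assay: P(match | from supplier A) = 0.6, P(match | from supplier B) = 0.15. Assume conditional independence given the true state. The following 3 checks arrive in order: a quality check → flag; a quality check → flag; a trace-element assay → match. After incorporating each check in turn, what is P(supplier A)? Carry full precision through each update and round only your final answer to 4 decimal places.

0.8710

Each posterior becomes the prior for the next update.
After a quality check='flag': P(supplier A) = 0.9·0.2500 / (0.9·0.2500 + 0.4·0.7500) ≈ 0.4286
After a quality check='flag': P(supplier A) = 0.9·0.4286 / (0.9·0.4286 + 0.4·0.5714) ≈ 0.6279
After a trace-element assay='match': P(supplier A) = 0.6·0.6279 / (0.6·0.6279 + 0.15·0.3721) ≈ 0.8710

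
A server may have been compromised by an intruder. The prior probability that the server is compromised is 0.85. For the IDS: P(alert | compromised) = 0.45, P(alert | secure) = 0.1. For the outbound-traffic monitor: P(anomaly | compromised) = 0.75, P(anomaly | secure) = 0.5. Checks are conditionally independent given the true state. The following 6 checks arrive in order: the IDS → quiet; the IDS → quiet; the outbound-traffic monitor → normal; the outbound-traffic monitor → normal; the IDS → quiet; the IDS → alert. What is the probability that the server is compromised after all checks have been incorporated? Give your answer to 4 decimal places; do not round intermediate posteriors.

0.5927

Each posterior becomes the prior for the next update.
After the IDS='quiet': P(compromised) = 0.55·0.8500 / (0.55·0.8500 + 0.9·0.1500) ≈ 0.7759
After the IDS='quiet': P(compromised) = 0.55·0.7759 / (0.55·0.7759 + 0.9·0.2241) ≈ 0.6791
After the outbound-traffic monitor='normal': P(compromised) = 0.25·0.6791 / (0.25·0.6791 + 0.5·0.3209) ≈ 0.5141
After the outbound-traffic monitor='normal': P(compromised) = 0.25·0.5141 / (0.25·0.5141 + 0.5·0.4859) ≈ 0.3460
After the IDS='quiet': P(compromised) = 0.55·0.3460 / (0.55·0.3460 + 0.9·0.6540) ≈ 0.2443
After the IDS='alert': P(compromised) = 0.45·0.2443 / (0.45·0.2443 + 0.1·0.7557) ≈ 0.5927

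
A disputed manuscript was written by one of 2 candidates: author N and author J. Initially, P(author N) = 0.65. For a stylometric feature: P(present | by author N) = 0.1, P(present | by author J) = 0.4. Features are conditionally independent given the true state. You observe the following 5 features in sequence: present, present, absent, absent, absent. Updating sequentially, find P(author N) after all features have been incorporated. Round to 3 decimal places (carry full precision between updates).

After 'present': P(author N) = 0.1·0.6500 / (0.1·0.6500 + 0.4·0.3500) ≈ 0.3171
After 'present': P(author N) = 0.1·0.3171 / (0.1·0.3171 + 0.4·0.6829) ≈ 0.1040
After 'absent': P(author N) = 0.9·0.1040 / (0.9·0.1040 + 0.6·0.8960) ≈ 0.1483
After 'absent': P(author N) = 0.9·0.1483 / (0.9·0.1483 + 0.6·0.8517) ≈ 0.2071
After 'absent': P(author N) = 0.9·0.2071 / (0.9·0.2071 + 0.6·0.7929) ≈ 0.2815

0.281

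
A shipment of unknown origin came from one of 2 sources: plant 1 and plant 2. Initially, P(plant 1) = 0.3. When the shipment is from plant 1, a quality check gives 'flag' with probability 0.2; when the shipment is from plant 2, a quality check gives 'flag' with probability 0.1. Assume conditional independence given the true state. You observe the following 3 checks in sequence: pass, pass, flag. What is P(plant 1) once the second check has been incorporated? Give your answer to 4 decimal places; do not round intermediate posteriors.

Each posterior becomes the prior for the next update.
After 'pass': P(plant 1) = 0.8·0.3000 / (0.8·0.3000 + 0.9·0.7000) ≈ 0.2759
After 'pass': P(plant 1) = 0.8·0.2759 / (0.8·0.2759 + 0.9·0.7241) ≈ 0.2530

0.2530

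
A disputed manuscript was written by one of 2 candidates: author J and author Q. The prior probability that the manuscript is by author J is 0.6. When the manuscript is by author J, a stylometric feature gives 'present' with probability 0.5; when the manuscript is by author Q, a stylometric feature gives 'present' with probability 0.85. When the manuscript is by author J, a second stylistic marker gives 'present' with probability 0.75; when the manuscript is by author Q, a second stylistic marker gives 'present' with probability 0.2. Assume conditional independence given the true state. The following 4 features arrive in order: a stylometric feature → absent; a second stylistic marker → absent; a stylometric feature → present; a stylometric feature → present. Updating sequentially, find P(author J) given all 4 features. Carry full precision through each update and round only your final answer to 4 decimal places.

0.3509

Apply Bayes' rule sequentially, carrying P(author J) forward.
After a stylometric feature='absent': P(author J) = 0.5·0.6000 / (0.5·0.6000 + 0.15·0.4000) ≈ 0.8333
After a second stylistic marker='absent': P(author J) = 0.25·0.8333 / (0.25·0.8333 + 0.8·0.1667) ≈ 0.6098
After a stylometric feature='present': P(author J) = 0.5·0.6098 / (0.5·0.6098 + 0.85·0.3902) ≈ 0.4789
After a stylometric feature='present': P(author J) = 0.5·0.4789 / (0.5·0.4789 + 0.85·0.5211) ≈ 0.3509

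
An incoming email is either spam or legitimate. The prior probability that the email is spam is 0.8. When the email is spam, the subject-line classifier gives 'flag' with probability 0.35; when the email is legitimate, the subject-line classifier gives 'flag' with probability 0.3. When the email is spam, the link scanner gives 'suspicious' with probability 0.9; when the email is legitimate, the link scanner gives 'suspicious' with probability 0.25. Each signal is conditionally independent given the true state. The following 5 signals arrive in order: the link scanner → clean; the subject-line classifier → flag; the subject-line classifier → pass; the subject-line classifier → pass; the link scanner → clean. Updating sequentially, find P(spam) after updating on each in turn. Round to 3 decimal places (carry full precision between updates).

0.067

After the link scanner='clean': P(spam) = 0.1·0.8000 / (0.1·0.8000 + 0.75·0.2000) ≈ 0.3478
After the subject-line classifier='flag': P(spam) = 0.35·0.3478 / (0.35·0.3478 + 0.3·0.6522) ≈ 0.3836
After the subject-line classifier='pass': P(spam) = 0.65·0.3836 / (0.65·0.3836 + 0.7·0.6164) ≈ 0.3662
After the subject-line classifier='pass': P(spam) = 0.65·0.3662 / (0.65·0.3662 + 0.7·0.6338) ≈ 0.3492
After the link scanner='clean': P(spam) = 0.1·0.3492 / (0.1·0.3492 + 0.75·0.6508) ≈ 0.0668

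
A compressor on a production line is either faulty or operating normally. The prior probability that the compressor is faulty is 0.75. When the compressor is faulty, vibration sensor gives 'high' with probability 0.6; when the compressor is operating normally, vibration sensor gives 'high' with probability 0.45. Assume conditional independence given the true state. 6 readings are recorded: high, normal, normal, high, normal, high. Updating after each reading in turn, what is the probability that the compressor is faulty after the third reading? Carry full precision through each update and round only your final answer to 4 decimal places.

0.6790

After 'high': P(faulty) = 0.6·0.7500 / (0.6·0.7500 + 0.45·0.2500) ≈ 0.8000
After 'normal': P(faulty) = 0.4·0.8000 / (0.4·0.8000 + 0.55·0.2000) ≈ 0.7442
After 'normal': P(faulty) = 0.4·0.7442 / (0.4·0.7442 + 0.55·0.2558) ≈ 0.6790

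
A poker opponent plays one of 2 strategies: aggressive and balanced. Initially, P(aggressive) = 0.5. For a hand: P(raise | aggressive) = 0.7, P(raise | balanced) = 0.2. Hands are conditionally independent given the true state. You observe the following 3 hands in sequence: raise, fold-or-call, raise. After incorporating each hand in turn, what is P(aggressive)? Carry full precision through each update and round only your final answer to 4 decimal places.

0.8212

Each posterior becomes the prior for the next update.
After 'raise': P(aggressive) = 0.7·0.5000 / (0.7·0.5000 + 0.2·0.5000) ≈ 0.7778
After 'fold-or-call': P(aggressive) = 0.3·0.7778 / (0.3·0.7778 + 0.8·0.2222) ≈ 0.5676
After 'raise': P(aggressive) = 0.7·0.5676 / (0.7·0.5676 + 0.2·0.4324) ≈ 0.8212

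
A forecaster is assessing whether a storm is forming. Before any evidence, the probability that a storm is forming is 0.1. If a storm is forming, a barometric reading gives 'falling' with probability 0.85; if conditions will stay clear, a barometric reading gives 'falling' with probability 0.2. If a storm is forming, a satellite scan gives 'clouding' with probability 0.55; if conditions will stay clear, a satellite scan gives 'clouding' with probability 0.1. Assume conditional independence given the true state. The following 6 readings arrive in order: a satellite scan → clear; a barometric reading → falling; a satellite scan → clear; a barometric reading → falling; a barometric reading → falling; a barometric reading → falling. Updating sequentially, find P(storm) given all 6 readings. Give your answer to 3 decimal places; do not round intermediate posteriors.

After a satellite scan='clear': P(storm) = 0.45·0.1000 / (0.45·0.1000 + 0.9·0.9000) ≈ 0.0526
After a barometric reading='falling': P(storm) = 0.85·0.0526 / (0.85·0.0526 + 0.2·0.9474) ≈ 0.1910
After a satellite scan='clear': P(storm) = 0.45·0.1910 / (0.45·0.1910 + 0.9·0.8090) ≈ 0.1056
After a barometric reading='falling': P(storm) = 0.85·0.1056 / (0.85·0.1056 + 0.2·0.8944) ≈ 0.3341
After a barometric reading='falling': P(storm) = 0.85·0.3341 / (0.85·0.3341 + 0.2·0.6659) ≈ 0.6808
After a barometric reading='falling': P(storm) = 0.85·0.6808 / (0.85·0.6808 + 0.2·0.3192) ≈ 0.9006

0.901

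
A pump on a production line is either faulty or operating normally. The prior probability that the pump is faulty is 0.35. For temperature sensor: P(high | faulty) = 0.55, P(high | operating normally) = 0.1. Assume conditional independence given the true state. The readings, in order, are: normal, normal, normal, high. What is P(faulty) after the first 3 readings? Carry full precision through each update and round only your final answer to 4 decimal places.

0.0631

Apply Bayes' rule sequentially, carrying P(faulty) forward.
After 'normal': P(faulty) = 0.45·0.3500 / (0.45·0.3500 + 0.9·0.6500) ≈ 0.2121
After 'normal': P(faulty) = 0.45·0.2121 / (0.45·0.2121 + 0.9·0.7879) ≈ 0.1186
After 'normal': P(faulty) = 0.45·0.1186 / (0.45·0.1186 + 0.9·0.8814) ≈ 0.0631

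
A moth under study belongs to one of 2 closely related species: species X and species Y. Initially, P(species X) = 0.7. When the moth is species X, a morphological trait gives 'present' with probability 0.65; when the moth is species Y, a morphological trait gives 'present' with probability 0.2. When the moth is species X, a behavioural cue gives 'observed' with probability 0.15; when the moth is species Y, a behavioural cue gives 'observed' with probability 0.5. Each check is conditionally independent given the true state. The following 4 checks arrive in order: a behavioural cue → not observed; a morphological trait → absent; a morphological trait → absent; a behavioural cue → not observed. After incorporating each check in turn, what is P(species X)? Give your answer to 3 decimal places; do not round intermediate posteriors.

0.563

Apply Bayes' rule sequentially, carrying P(species X) forward.
After a behavioural cue='not observed': P(species X) = 0.85·0.7000 / (0.85·0.7000 + 0.5·0.3000) ≈ 0.7987
After a morphological trait='absent': P(species X) = 0.35·0.7987 / (0.35·0.7987 + 0.8·0.2013) ≈ 0.6344
After a morphological trait='absent': P(species X) = 0.35·0.6344 / (0.35·0.6344 + 0.8·0.3656) ≈ 0.4316
After a behavioural cue='not observed': P(species X) = 0.85·0.4316 / (0.85·0.4316 + 0.5·0.5684) ≈ 0.5635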